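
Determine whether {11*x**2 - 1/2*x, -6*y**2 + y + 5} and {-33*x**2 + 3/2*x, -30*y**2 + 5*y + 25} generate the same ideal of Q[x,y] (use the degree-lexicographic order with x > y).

Since reduced Gröbner bases are canonical representatives of ideals under a given ordering, it suffices to compute and compare them.
Buchberger on the first generating set:
f_1 = 11*x**2 - 1/2*x, LT = x**2.
f_2 = -6*y**2 + y + 5, LT = y**2.

The S-polynomials (S(f_1,f_2)) all reduce to 0 modulo the current basis, so we have a Gröbner basis.
Inter-reduce: drop elements whose leading term is divisible by another's, tail-reduce, and make monic.
Reduced Gröbner basis: {x**2 - 1/22*x, y**2 - 1/6*y - 5/6}.

Buchberger on the second generating set:
h_1 = -33*x**2 + 3/2*x, LT = x**2.
h_2 = -30*y**2 + 5*y + 25, LT = y**2.

The S-polynomials (S(h_1,h_2)) all reduce to 0 modulo the current basis, so we have a Gröbner basis.
Inter-reduce: drop elements whose leading term is divisible by another's, tail-reduce, and make monic.
Reduced Gröbner basis: {x**2 - 1/22*x, y**2 - 1/6*y - 5/6}.

These coincide, so the ideals are equal.

Yes, the ideals are equal.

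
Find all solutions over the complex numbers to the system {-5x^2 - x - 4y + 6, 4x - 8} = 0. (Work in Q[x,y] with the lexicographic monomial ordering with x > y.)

{(2, -4)}

Compute a lex Gröbner basis by Buchberger's algorithm.
f_1 = -5x^2 - x - 4y + 6, LT = x^2.
f_2 = 4x - 8, LT = x.

S(f_1,f_2): lcm = x^2. S = 11/5x + 4/5y - 6/5.
  reduce S modulo (f_1, f_2):
  remainder 4/5y + 16/5 ≠ 0; add h_3 = 4/5y + 16/5 to the basis.

The other S-polynomials (S(f_1,h_3), S(f_2,h_3)) all reduce to 0 modulo the current basis, so we have a Gröbner basis.
Inter-reduce: drop elements whose leading term is divisible by another's, tail-reduce, and make monic.
Reduced Gröbner basis: {x - 2, y + 4}.

The lex basis is triangular: the last element involves only y. Solving y + 4 = 0 gives y ∈ {-4}; substituting each value into the earlier elements determines the remaining variables.
  y = -4: the earlier basis element becomes x - 2 = 0, giving x = 2 — point (2, -4).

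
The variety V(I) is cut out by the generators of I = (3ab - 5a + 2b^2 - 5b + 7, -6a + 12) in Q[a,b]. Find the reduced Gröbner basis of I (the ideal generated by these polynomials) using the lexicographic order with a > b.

This is the nonlinear analogue of row-reducing a linear system.

f_1 = 3ab - 5a + 2b^2 - 5b + 7, LT = ab.
f_2 = -6a + 12, LT = a.

S(f_1,f_2): lcm = ab. S = -5/3a + 2/3b^2 + 1/3b + 7/3.
  reduce S modulo (f_1, f_2):
  remainder 2/3b^2 + 1/3b - 1 ≠ 0; add g_3 = 2/3b^2 + 1/3b - 1 to the basis.

The other S-polynomials (S(f_1,g_3), S(f_2,g_3)) all reduce to 0 modulo the current basis, so we have a Gröbner basis.
Inter-reduce: drop elements whose leading term is divisible by another's, tail-reduce, and make monic.

G = {a - 2, b^2 + 1/2b - 3/2}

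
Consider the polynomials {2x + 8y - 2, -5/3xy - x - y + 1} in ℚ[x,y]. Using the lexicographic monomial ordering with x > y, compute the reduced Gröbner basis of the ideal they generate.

G = {x + 4y - 1, y² + ⅕y}

f_1 = 2x + 8y - 2, LT = x.
f_2 = -5/3xy - x - y + 1, LT = xy.

S(f_1,f_2): lcm = xy. S = -⅗x + 4y² - 8/5y + ⅗.
  reduce S modulo (f_1, f_2):
  remainder 4y² + ⅘y ≠ 0; add g_3 = 4y² + ⅘y to the basis.

The other S-polynomials (S(f_1,g_3), S(f_2,g_3)) all reduce to 0 modulo the current basis, so we have a Gröbner basis.
Inter-reduce: drop elements whose leading term is divisible by another's, tail-reduce, and make monic.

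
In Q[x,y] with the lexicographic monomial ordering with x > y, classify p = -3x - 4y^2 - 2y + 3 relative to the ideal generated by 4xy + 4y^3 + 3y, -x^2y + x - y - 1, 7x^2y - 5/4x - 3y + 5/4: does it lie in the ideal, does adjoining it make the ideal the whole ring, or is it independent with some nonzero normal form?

First compute the reduced Gröbner basis of I by Buchberger's algorithm.
f_1 = 4xy + 4y^3 + 3y, LT = xy.
f_2 = -x^2y + x - y - 1, LT = x^2y.
f_3 = 7x^2y - 5/4x - 3y + 5/4, LT = x^2y.

S(f_1,f_2): lcm = x^2y. S = xy^3 + 3/4xy + x - y - 1.
  reduce S modulo (f_1, f_2, f_3):
  remainder x - y^5 - 3/2y^3 - 25/16y - 1 ≠ 0; add h_4 = x - y^5 - 3/2y^3 - 25/16y - 1 to the basis.

S(f_1,f_3): lcm = x^2y. S = xy^3 + 3/4xy + 5/28x + 3/7y - 5/28.
  reduce S modulo (f_1, f_2, f_3, h_4):
  remainder -23/28y^5 - 69/56y^3 + 65/448y ≠ 0; add h_5 = -23/28y^5 - 69/56y^3 + 65/448y to the basis.

S(f_1,h_4): lcm = xy. S = y^6 + 3/2y^4 + y^3 + 25/16y^2 + 7/4y.
  reduce S modulo (f_1, f_2, f_3, h_4, h_5):
  remainder y^3 + 40/23y^2 + 7/4y ≠ 0; add h_6 = y^3 + 40/23y^2 + 7/4y to the basis.

S(f_2,h_4): lcm = x^2y. S = xy^6 + 3/2xy^4 + 25/16xy^2 + xy - x + y + 1.
  reduce S modulo (f_1, f_2, f_3, h_4, h_5, h_6):
  remainder -21680/12167y^2 - 2662/529y ≠ 0; add h_7 = -21680/12167y^2 - 2662/529y to the basis.

S(f_2,h_5): lcm = x^2y^5. S = -3/2x^2y^3 + 65/368x^2y - xy^4 + y^5 + y^4.
  reduce S modulo (f_1, f_2, f_3, h_4, h_5, h_6, h_7):
  remainder -24594303/2867180y ≠ 0; add h_8 = -24594303/2867180y to the basis.

The other S-polynomials (S(f_2,f_3), S(f_3,h_4), S(f_1,h_5), S(f_3,h_5), S(h_4,h_5), S(f_1,h_6), S(f_2,h_6), S(f_3,h_6), S(h_4,h_6), S(h_5,h_6), S(f_1,h_7), S(f_2,h_7), S(f_3,h_7), S(h_4,h_7), S(h_5,h_7), S(h_6,h_7), S(f_1,h_8), S(f_2,h_8), S(f_3,h_8), S(h_4,h_8), S(h_5,h_8), S(h_6,h_8), S(h_7,h_8)) all reduce to 0 modulo the current basis, so we have a Gröbner basis.
Inter-reduce: drop elements whose leading term is divisible by another's, tail-reduce, and make monic.
Reduced Gröbner basis: {x - 1, y}.
Label its elements g_1 = x - 1, g_2 = y.

Reduce p = -3x - 4y^2 - 2y + 3 modulo G:
  leading term x: subtract (-3)·g_1 from -3x - 4y^2 - 2y + 3 → -4y^2 - 2y
  leading term y^2: subtract (-4y)·g_2 from -4y^2 - 2y → -2y
  leading term y: subtract (-2)·g_2 from -2y → 0
  normal form = 0.
Since the normal form is 0, p ∈ I.

-3x - 4y^2 - 2y + 3 lies in I (it reduces to 0).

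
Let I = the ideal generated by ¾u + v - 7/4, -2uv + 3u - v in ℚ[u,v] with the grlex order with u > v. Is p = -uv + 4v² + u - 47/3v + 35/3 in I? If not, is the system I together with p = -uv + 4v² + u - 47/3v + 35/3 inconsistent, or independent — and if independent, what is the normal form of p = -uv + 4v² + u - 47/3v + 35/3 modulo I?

First compute the reduced Gröbner basis of I by Buchberger's algorithm.
f_1 = ¾u + v - 7/4, LT = u.
f_2 = -2uv + 3u - v, LT = uv.

S(f_1,f_2): lcm = uv. S = 4/3v² + 3/2u - 17/6v.
  reduce S modulo (f_1, f_2):
  remainder 4/3v² - 29/6v + 7/2 ≠ 0; add h_3 = 4/3v² - 29/6v + 7/2 to the basis.

The other S-polynomials (S(f_1,h_3), S(f_2,h_3)) all reduce to 0 modulo the current basis, so we have a Gröbner basis.
Inter-reduce: drop elements whose leading term is divisible by another's, tail-reduce, and make monic.
Reduced Gröbner basis: {v² - 29/8v + 21/8, u + 4/3v - 7/3}.
Label its elements g_1 = v² - 29/8v + 21/8, g_2 = u + 4/3v - 7/3.

Reduce p = -uv + 4v² + u - 47/3v + 35/3 modulo G:
  leading term uv: subtract (-v)·g_2 from -uv + 4v² + u - 47/3v + 35/3 → 16/3v² + u - 18v + 35/3
  leading term v²: subtract (16/3)·g_1 from 16/3v² + u - 18v + 35/3 → u + 4/3v - 7/3
  leading term u: subtract (1)·g_2 from u + 4/3v - 7/3 → 0
  normal form = 0.
Since the normal form is 0, p ∈ I.

-uv + 4v² + u - 47/3v + 35/3 lies in I (it reduces to 0).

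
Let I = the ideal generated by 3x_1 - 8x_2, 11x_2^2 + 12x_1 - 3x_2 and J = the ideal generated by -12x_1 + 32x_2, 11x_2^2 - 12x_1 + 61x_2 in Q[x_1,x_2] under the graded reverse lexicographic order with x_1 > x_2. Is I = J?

For a fixed monomial order, each ideal has a unique reduced Gröbner basis; comparing bases decides equality.
Buchberger on the first generating set:
f_1 = 3x_1 - 8x_2, LT = x_1.
f_2 = 11x_2^2 + 12x_1 - 3x_2, LT = x_2^2.

The S-polynomials (S(f_1,f_2)) all reduce to 0 modulo the current basis, so we have a Gröbner basis.
Inter-reduce: drop elements whose leading term is divisible by another's, tail-reduce, and make monic.
Reduced Gröbner basis: {x_2^2 + 29/11x_2, x_1 - 8/3x_2}.

Buchberger on the second generating set:
h_1 = -12x_1 + 32x_2, LT = x_1.
h_2 = 11x_2^2 - 12x_1 + 61x_2, LT = x_2^2.

The S-polynomials (S(h_1,h_2)) all reduce to 0 modulo the current basis, so we have a Gröbner basis.
Inter-reduce: drop elements whose leading term is divisible by another's, tail-reduce, and make monic.
Reduced Gröbner basis: {x_2^2 + 29/11x_2, x_1 - 8/3x_2}.

Same reduced basis, so the two generating sets span the same ideal.

Yes, the ideals are equal.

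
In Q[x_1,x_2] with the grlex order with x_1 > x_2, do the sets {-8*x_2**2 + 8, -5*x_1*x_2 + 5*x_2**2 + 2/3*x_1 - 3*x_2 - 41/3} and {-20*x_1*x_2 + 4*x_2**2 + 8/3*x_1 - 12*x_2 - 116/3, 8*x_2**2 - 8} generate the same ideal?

Since reduced Gröbner bases are canonical representatives of ideals under a given ordering, it suffices to compute and compare them.
Buchberger on the first generating set:
f_1 = -8*x_2**2 + 8, LT = x_2**2.
f_2 = -5*x_1*x_2 + 5*x_2**2 + 2/3*x_1 - 3*x_2 - 41/3, LT = x_1*x_2.

S(f_1,f_2): lcm = x_1*x_2**2. S = x_2**3 + 2/15*x_1*x_2 - 3/5*x_2**2 - x_1 - 41/15*x_2.
  reduce S modulo (f_1, f_2):
  remainder -221/225*x_1 - 136/75*x_2 - 187/225 ≠ 0; add g_3 = -221/225*x_1 - 136/75*x_2 - 187/225 to the basis.

The other S-polynomials (S(f_1,g_3), S(f_2,g_3)) all reduce to 0 modulo the current basis, so we have a Gröbner basis.
Inter-reduce: drop elements whose leading term is divisible by another's, tail-reduce, and make monic.
Reduced Gröbner basis: {x_2**2 - 1, x_1 + 24/13*x_2 + 11/13}.

Buchberger on the second generating set:
h_1 = -20*x_1*x_2 + 4*x_2**2 + 8/3*x_1 - 12*x_2 - 116/3, LT = x_1*x_2.
h_2 = 8*x_2**2 - 8, LT = x_2**2.

S(h_1,h_2): lcm = x_1*x_2**2. S = -1/5*x_2**3 - 2/15*x_1*x_2 + 3/5*x_2**2 + x_1 + 29/15*x_2.
  reduce S modulo (h_1, h_2):
  remainder 221/225*x_1 + 136/75*x_2 + 187/225 ≠ 0; add k_3 = 221/225*x_1 + 136/75*x_2 + 187/225 to the basis.

The other S-polynomials (S(h_1,k_3), S(h_2,k_3)) all reduce to 0 modulo the current basis, so we have a Gröbner basis.
Inter-reduce: drop elements whose leading term is divisible by another's, tail-reduce, and make monic.
Reduced Gröbner basis: {x_2**2 - 1, x_1 + 24/13*x_2 + 11/13}.

The two bases agree; hence the ideals are identical.

Yes, the ideals are equal.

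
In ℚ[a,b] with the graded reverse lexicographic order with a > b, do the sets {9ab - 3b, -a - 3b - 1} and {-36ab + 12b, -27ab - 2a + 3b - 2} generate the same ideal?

Yes, the ideals are equal.

Two ideals are equal iff their reduced Gröbner bases coincide (the reduced basis is unique for a fixed ordering).
Buchberger on the first generating set:
f_1 = 9ab - 3b, LT = ab.
f_2 = -a - 3b - 1, LT = a.

S(f_1,f_2): lcm = ab. S = -3b² - 4/3b.
  leading term b²: no divisor's leading term divides it; move -3b² to the remainder.
  leading term b: no divisor's leading term divides it; move -4/3b to the remainder.
  remainder -3b² - 4/3b ≠ 0; add g_3 = -3b² - 4/3b to the basis.

The other S-polynomials (S(f_1,g_3), S(f_2,g_3)) all reduce to 0 modulo the current basis, so we have a Gröbner basis.
Inter-reduce: drop elements whose leading term is divisible by another's, tail-reduce, and make monic.
Reduced Gröbner basis: {b² + 4/9b, a + 3b + 1}.

Buchberger on the second generating set:
h_1 = -36ab + 12b, LT = ab.
h_2 = -27ab - 2a + 3b - 2, LT = ab.

S(h_1,h_2): lcm = ab. S = -2/27a - 2/9b - 2/27.
  leading term a: no divisor's leading term divides it; move -2/27a to the remainder.
  leading term b: no divisor's leading term divides it; move -2/9b to the remainder.
  leading term 1: no divisor's leading term divides it; move -2/27 to the remainder.
  remainder -2/27a - 2/9b - 2/27 ≠ 0; add k_3 = -2/27a - 2/9b - 2/27 to the basis.

S(h_1,k_3): lcm = ab. S = -3b² - 4/3b.
  leading term b²: no divisor's leading term divides it; move -3b² to the remainder.
  leading term b: no divisor's leading term divides it; move -4/3b to the remainder.
  remainder -3b² - 4/3b ≠ 0; add k_4 = -3b² - 4/3b to the basis.

The other S-polynomials (S(h_2,k_3), S(h_1,k_4), S(h_2,k_4), S(k_3,k_4)) all reduce to 0 modulo the current basis, so we have a Gröbner basis.
Inter-reduce: drop elements whose leading term is divisible by another's, tail-reduce, and make monic.
Reduced Gröbner basis: {b² + 4/9b, a + 3b + 1}.

The two bases agree; hence the ideals are identical.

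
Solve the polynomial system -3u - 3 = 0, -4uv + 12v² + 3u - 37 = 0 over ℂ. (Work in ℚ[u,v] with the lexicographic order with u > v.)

Compute a lex Gröbner basis by Buchberger's algorithm.
f_1 = -3u - 3, LT = u.
f_2 = -4uv + 3u + 12v² - 37, LT = uv.

S(f_1,f_2): lcm = uv. S = ¾u + 3v² + v - 37/4.
  leading term u: subtract (-¼)·f_1 from ¾u + 3v² + v - 37/4 → 3v² + v - 10
  leading term v²: no divisor's leading term divides it; move 3v² to the remainder.
  leading term v: no divisor's leading term divides it; move v to the remainder.
  leading term 1: no divisor's leading term divides it; move -10 to the remainder.
  remainder 3v² + v - 10 ≠ 0; add h_3 = 3v² + v - 10 to the basis.

The other S-polynomials (S(f_1,h_3), S(f_2,h_3)) all reduce to 0 modulo the current basis, so we have a Gröbner basis.
Inter-reduce: drop elements whose leading term is divisible by another's, tail-reduce, and make monic.
Reduced Gröbner basis: {u + 1, v² + ⅓v - 10/3}.

Elimination: the polynomial v² + ⅓v - 10/3 lies in the elimination ideal for v, so v ∈ {-2, 5/3}. For each such v, the remaining basis elements (now univariate) give the rest of the solution.
  v = -2: the earlier basis element becomes u + 1 = 0, giving u = -1 — point (-1, -2).
  v = 5/3: the earlier basis element becomes u + 1 = 0, giving u = -1 — point (-1, 5/3).

{(-1, -2), (-1, 5/3)}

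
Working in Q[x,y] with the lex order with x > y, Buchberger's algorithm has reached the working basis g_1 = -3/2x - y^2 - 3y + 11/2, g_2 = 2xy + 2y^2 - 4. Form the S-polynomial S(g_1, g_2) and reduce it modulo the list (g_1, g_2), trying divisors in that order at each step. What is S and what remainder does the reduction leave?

S(g_1, g_2) = 2/3y^3 + y^2 - 11/3y + 2; remainder on division = 2/3y^3 + y^2 - 11/3y + 2.

lcm(LM(g_1), LM(g_2)) = xy.
S = (lcm/LT(g_1))·g_1 − (lcm/LT(g_2))·g_2 = 2/3y^3 + y^2 - 11/3y + 2.
Reduce S modulo (g_1, g_2) in that order:
  leading term y^3: no divisor's leading term divides it; move 2/3y^3 to the remainder.
  leading term y^2: no divisor's leading term divides it; move y^2 to the remainder.
  leading term y: no divisor's leading term divides it; move -11/3y to the remainder.
  leading term 1: no divisor's leading term divides it; move 2 to the remainder.
The remainder 2/3y^3 + y^2 - 11/3y + 2 is nonzero, so it would be added as the next basis element.
An S-polynomial is built so that the two leading terms cancel; whether anything survives reduction is exactly the Gröbner-basis criterion.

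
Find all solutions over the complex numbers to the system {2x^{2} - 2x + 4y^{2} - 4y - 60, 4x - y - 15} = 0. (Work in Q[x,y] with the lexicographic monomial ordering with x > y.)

Compute a lex Gröbner basis by Buchberger's algorithm.
f_1 = 2x^{2} - 2x + 4y^{2} - 4y - 60, LT = x^{2}.
f_2 = 4x - y - 15, LT = x.

S(f_1,f_2): lcm = x^{2}. S = \tfrac{1}{4}xy + \tfrac{11}{4}x + 2y^{2} - 2y - 30.
  leading term xy: subtract (\tfrac{1}{16}y)·f_2 from \tfrac{1}{4}xy + \tfrac{11}{4}x + 2y^{2} - 2y - 30 → \tfrac{11}{4}x + \tfrac{33}{16}y^{2} - \tfrac{17}{16}y - 30
  leading term x: subtract (\tfrac{11}{16})·f_2 from \tfrac{11}{4}x + \tfrac{33}{16}y^{2} - \tfrac{17}{16}y - 30 → \tfrac{33}{16}y^{2} - \tfrac{3}{8}y - \tfrac{315}{16}
  leading term y^{2}: no divisor's leading term divides it; move \tfrac{33}{16}y^{2} to the remainder.
  leading term y: no divisor's leading term divides it; move -\tfrac{3}{8}y to the remainder.
  leading term 1: no divisor's leading term divides it; move -\tfrac{315}{16} to the remainder.
  remainder \tfrac{33}{16}y^{2} - \tfrac{3}{8}y - \tfrac{315}{16} ≠ 0; add h_3 = \tfrac{33}{16}y^{2} - \tfrac{3}{8}y - \tfrac{315}{16} to the basis.

The other S-polynomials (S(f_1,h_3), S(f_2,h_3)) all reduce to 0 modulo the current basis, so we have a Gröbner basis.
Inter-reduce: drop elements whose leading term is divisible by another's, tail-reduce, and make monic.
Reduced Gröbner basis: {x - \tfrac{1}{4}y - \tfrac{15}{4}, y^{2} - \tfrac{2}{11}y - \tfrac{105}{11}}.

Since the basis is lex-ordered, y^{2} - \tfrac{2}{11}y - \tfrac{105}{11} is univariate in y. Its roots are {-3, 35/11}. Back-substituting each root into the other basis elements fixes the other coordinates.
  y = -3: the earlier basis element becomes x - 3 = 0, giving x = 3 — point (3, -3).
  y = 35/11: the earlier basis element becomes x - \tfrac{50}{11} = 0, giving x = 50/11 — point (50/11, 35/11).
Check: every point annihilates each of the original generators.

{(3, -3), (50/11, 35/11)}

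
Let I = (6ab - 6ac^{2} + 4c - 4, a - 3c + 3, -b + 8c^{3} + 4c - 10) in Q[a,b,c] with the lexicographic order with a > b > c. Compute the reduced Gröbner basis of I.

G = {a - 3c + 3, b - 8c^{3} - 4c + 10, c^{4} - \tfrac{9}{8}c^{3} + \tfrac{5}{8}c^{2} - \tfrac{31}{18}c + \tfrac{11}{9}}

Buchberger's algorithm terminates because the ascending chain of leading-term ideals stabilizes.

f_1 = 6ab - 6ac^{2} + 4c - 4, LT = ab.
f_2 = a - 3c + 3, LT = a.
f_3 = -b + 8c^{3} + 4c - 10, LT = b.

S(f_1,f_2): lcm = ab. S = -ac^{2} + 3bc - 3b + \tfrac{2}{3}c - \tfrac{2}{3}.
  leading term ac^{2}: subtract (-c^{2})·f_2 from -ac^{2} + 3bc - 3b + \tfrac{2}{3}c - \tfrac{2}{3} → 3bc - 3b - 3c^{3} + 3c^{2} + \tfrac{2}{3}c - \tfrac{2}{3}
  leading term bc: subtract (-3c)·f_3 from 3bc - 3b - 3c^{3} + 3c^{2} + \tfrac{2}{3}c - \tfrac{2}{3} → -3b + 24c^{4} - 3c^{3} + 15c^{2} - \tfrac{88}{3}c - \tfrac{2}{3}
  leading term b: subtract (3)·f_3 from -3b + 24c^{4} - 3c^{3} + 15c^{2} - \tfrac{88}{3}c - \tfrac{2}{3} → 24c^{4} - 27c^{3} + 15c^{2} - \tfrac{124}{3}c + \tfrac{88}{3}
  leading term c^{4}: no divisor's leading term divides it; move 24c^{4} to the remainder.
  leading term c^{3}: no divisor's leading term divides it; move -27c^{3} to the remainder.
  leading term c^{2}: no divisor's leading term divides it; move 15c^{2} to the remainder.
  leading term c: no divisor's leading term divides it; move -\tfrac{124}{3}c to the remainder.
  leading term 1: no divisor's leading term divides it; move \tfrac{88}{3} to the remainder.
  remainder 24c^{4} - 27c^{3} + 15c^{2} - \tfrac{124}{3}c + \tfrac{88}{3} ≠ 0; add g_4 = 24c^{4} - 27c^{3} + 15c^{2} - \tfrac{124}{3}c + \tfrac{88}{3} to the basis.

S(f_1,f_3): lcm = ab. S = 8ac^{3} - ac^{2} + 4ac - 10a + \tfrac{2}{3}c - \tfrac{2}{3}.
  leading term ac^{3}: subtract (8c^{3})·f_2 from 8ac^{3} - ac^{2} + 4ac - 10a + \tfrac{2}{3}c - \tfrac{2}{3} → -ac^{2} + 4ac - 10a + 24c^{4} - 24c^{3} + \tfrac{2}{3}c - \tfrac{2}{3}
  leading term ac^{2}: subtract (-c^{2})·f_2 from -ac^{2} + 4ac - 10a + 24c^{4} - 24c^{3} + \tfrac{2}{3}c - \tfrac{2}{3} → 4ac - 10a + 24c^{4} - 27c^{3} + 3c^{2} + \tfrac{2}{3}c - \tfrac{2}{3}
  leading term ac: subtract (4c)·f_2 from 4ac - 10a + 24c^{4} - 27c^{3} + 3c^{2} + \tfrac{2}{3}c - \tfrac{2}{3} → -10a + 24c^{4} - 27c^{3} + 15c^{2} - \tfrac{34}{3}c - \tfrac{2}{3}
  leading term a: subtract (-10)·f_2 from -10a + 24c^{4} - 27c^{3} + 15c^{2} - \tfrac{34}{3}c - \tfrac{2}{3} → 24c^{4} - 27c^{3} + 15c^{2} - \tfrac{124}{3}c + \tfrac{88}{3}
  leading term c^{4}: subtract (1)·g_4 from 24c^{4} - 27c^{3} + 15c^{2} - \tfrac{124}{3}c + \tfrac{88}{3} → 0
  remainder 0.

S(f_2,f_3): leading monomials are coprime, so the S-polynomial reduces to 0 (Buchberger's first criterion).
S(f_1,g_4): leading monomials are coprime, so the S-polynomial reduces to 0 (Buchberger's first criterion).
S(f_2,g_4): leading monomials are coprime, so the S-polynomial reduces to 0 (Buchberger's first criterion).
S(f_3,g_4): leading monomials are coprime, so the S-polynomial reduces to 0 (Buchberger's first criterion).
Every S-polynomial of the final basis reduces to 0, so we have a Gröbner basis.
Inter-reduce: drop elements whose leading term is divisible by another's, tail-reduce, and make monic.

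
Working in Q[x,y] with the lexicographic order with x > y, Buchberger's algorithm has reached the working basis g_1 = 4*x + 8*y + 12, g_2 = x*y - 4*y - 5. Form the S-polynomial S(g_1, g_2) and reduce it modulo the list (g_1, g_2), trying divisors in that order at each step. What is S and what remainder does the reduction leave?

lcm(LM(g_1), LM(g_2)) = x*y.
S = (lcm/LT(g_1))·g_1 − (lcm/LT(g_2))·g_2 = 2*y**2 + 7*y + 5.
Reduce S modulo (g_1, g_2) in that order:
  leading term y**2: no divisor's leading term divides it; move 2*y**2 to the remainder.
  leading term y: no divisor's leading term divides it; move 7*y to the remainder.
  leading term 1: no divisor's leading term divides it; move 5 to the remainder.
The remainder 2*y**2 + 7*y + 5 is nonzero, so it would be added as the next basis element.

S(g_1, g_2) = 2*y**2 + 7*y + 5; remainder on division = 2*y**2 + 7*y + 5.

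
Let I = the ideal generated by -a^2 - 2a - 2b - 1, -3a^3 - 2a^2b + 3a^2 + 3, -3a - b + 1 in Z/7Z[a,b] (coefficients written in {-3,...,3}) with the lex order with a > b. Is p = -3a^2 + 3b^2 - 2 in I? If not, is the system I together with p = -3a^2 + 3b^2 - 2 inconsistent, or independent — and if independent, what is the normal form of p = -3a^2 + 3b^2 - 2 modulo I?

-3a^2 + 3b^2 - 2 lies in I (it reduces to 0).

First compute the reduced Gröbner basis of I by Buchberger's algorithm.
f_1 = -a^2 - 2a - 2b - 1, LT = a^2.
f_2 = -3a^3 - 2a^2b + 3a^2 + 3, LT = a^3.
f_3 = -3a - b + 1, LT = a.

S(f_1,f_2): lcm = a^3. S = -3a^2b + 3a^2 + 2ab + a + 1.
  leading term a^2b: subtract (3b)·f_1 from -3a^2b + 3a^2 + 2ab + a + 1 → 3a^2 + ab + a - b^2 + 3b + 1
  leading term a^2: subtract (-3)·f_1 from 3a^2 + ab + a - b^2 + 3b + 1 → ab + 2a - b^2 - 3b - 2
  leading term ab: subtract (2b)·f_3 from ab + 2a - b^2 - 3b - 2 → 2a + b^2 + 2b - 2
  leading term a: subtract (-3)·f_3 from 2a + b^2 + 2b - 2 → b^2 - b + 1
  leading term b^2: no divisor's leading term divides it; move b^2 to the remainder.
  leading term b: no divisor's leading term divides it; move -b to the remainder.
  leading term 1: no divisor's leading term divides it; move 1 to the remainder.
  remainder b^2 - b + 1 ≠ 0; add h_4 = b^2 - b + 1 to the basis.

S(f_1,f_3): lcm = a^2. S = 2ab + 2b + 1.
  leading term ab: subtract (-3b)·f_3 from 2ab + 2b + 1 → -3b^2 - 2b + 1
  leading term b^2: subtract (-3)·h_4 from -3b^2 - 2b + 1 → 2b - 3
  leading term b: no divisor's leading term divides it; move 2b to the remainder.
  leading term 1: no divisor's leading term divides it; move -3 to the remainder.
  remainder 2b - 3 ≠ 0; add h_5 = 2b - 3 to the basis.

The other S-polynomials (S(f_2,f_3), S(f_1,h_4), S(f_2,h_4), S(f_3,h_4), S(f_1,h_5), S(f_2,h_5), S(f_3,h_5), S(h_4,h_5)) all reduce to 0 modulo the current basis, so we have a Gröbner basis.
Inter-reduce: drop elements whose leading term is divisible by another's, tail-reduce, and make monic.
Reduced Gröbner basis: {a - 1, b + 2}.
Label its elements g_1 = a - 1, g_2 = b + 2.

Reduce p = -3a^2 + 3b^2 - 2 modulo G:
  leading term a^2: subtract (-3a)·g_1 from -3a^2 + 3b^2 - 2 → -3a + 3b^2 - 2
  leading term a: subtract (-3)·g_1 from -3a + 3b^2 - 2 → 3b^2 + 2
  leading term b^2: subtract (3b)·g_2 from 3b^2 + 2 → b + 2
  leading term b: subtract (1)·g_2 from b + 2 → 0
  normal form = 0.
Since the normal form is 0, p ∈ I.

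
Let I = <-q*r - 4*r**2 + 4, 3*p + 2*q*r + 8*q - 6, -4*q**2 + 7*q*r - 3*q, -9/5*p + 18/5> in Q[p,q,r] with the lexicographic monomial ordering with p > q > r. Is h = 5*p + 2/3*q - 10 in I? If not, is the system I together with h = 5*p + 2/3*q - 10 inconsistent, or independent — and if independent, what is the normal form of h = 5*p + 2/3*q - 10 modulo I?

First compute the reduced Gröbner basis of I by Buchberger's algorithm.
f_1 = -q*r - 4*r**2 + 4, LT = q*r.
f_2 = 3*p + 2*q*r + 8*q - 6, LT = p.
f_3 = -4*q**2 + 7*q*r - 3*q, LT = q**2.
f_4 = -9/5*p + 18/5, LT = p.

S(f_1,f_3): lcm = q**2*r. S = 23/4*q*r**2 - 3/4*q*r - 4*q.
  reduce S modulo (f_1, f_2, f_3, f_4):
  remainder -4*q - 23*r**3 + 3*r**2 + 23*r - 3 ≠ 0; add k_5 = -4*q - 23*r**3 + 3*r**2 + 23*r - 3 to the basis.

S(f_2,f_4): lcm = p. S = 2/3*q*r + 8/3*q.
  reduce S modulo (f_1, f_2, f_3, f_4, k_5):
  remainder -46/3*r**3 - 2/3*r**2 + 46/3*r + 2/3 ≠ 0; add k_6 = -46/3*r**3 - 2/3*r**2 + 46/3*r + 2/3 to the basis.

S(f_1,k_5): lcm = q*r. S = -23/4*r**4 + 3/4*r**3 + 39/4*r**2 - 3/4*r - 4.
  reduce S modulo (f_1, f_2, f_3, f_4, k_5, k_6):
  remainder 91/23*r**2 - 91/23 ≠ 0; add k_7 = 91/23*r**2 - 91/23 to the basis.

The other S-polynomials (S(f_1,f_2), S(f_1,f_4), S(f_2,f_3), S(f_3,f_4), S(f_2,k_5), S(f_3,k_5), S(f_4,k_5), S(f_1,k_6), S(f_2,k_6), S(f_3,k_6), S(f_4,k_6), S(k_5,k_6), S(f_1,k_7), S(f_2,k_7), S(f_3,k_7), S(f_4,k_7), S(k_5,k_7), S(k_6,k_7)) all reduce to 0 modulo the current basis, so we have a Gröbner basis.
Inter-reduce: drop elements whose leading term is divisible by another's, tail-reduce, and make monic.
Reduced Gröbner basis: {p - 2, q, r**2 - 1}.
Label its elements g_1 = p - 2, g_2 = q, g_3 = r**2 - 1.

Reduce h = 5*p + 2/3*q - 10 modulo G:
  leading term p: subtract (5)·g_1 from 5*p + 2/3*q - 10 → 2/3*q
  leading term q: subtract (2/3)·g_2 from 2/3*q → 0
  normal form = 0.
Since the normal form is 0, h ∈ I.

5*p + 2/3*q - 10 lies in I (it reduces to 0).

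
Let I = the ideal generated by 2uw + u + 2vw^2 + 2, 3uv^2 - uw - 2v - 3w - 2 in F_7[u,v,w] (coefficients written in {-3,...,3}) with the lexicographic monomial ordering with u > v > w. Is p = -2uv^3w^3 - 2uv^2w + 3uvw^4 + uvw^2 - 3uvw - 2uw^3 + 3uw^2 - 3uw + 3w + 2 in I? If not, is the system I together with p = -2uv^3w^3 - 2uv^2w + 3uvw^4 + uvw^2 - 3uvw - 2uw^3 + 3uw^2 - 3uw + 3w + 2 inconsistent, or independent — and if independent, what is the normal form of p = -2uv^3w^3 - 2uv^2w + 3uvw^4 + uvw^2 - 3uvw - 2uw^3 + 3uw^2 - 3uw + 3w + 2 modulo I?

-2uv^3w^3 - 2uv^2w + 3uvw^4 + uvw^2 - 3uvw - 2uw^3 + 3uw^2 - 3uw + 3w + 2 is independent of I; its normal form modulo I is 3w + 2.

First compute the reduced Gröbner basis of I by Buchberger's algorithm.
f_1 = 2uw + u + 2vw^2 + 2, LT = uw.
f_2 = 3uv^2 - uw - 2v - 3w - 2, LT = uv^2.

S(f_1,f_2): lcm = uv^2w. S = -3uv^2 - 2uw^2 + v^3w^2 + v^2 + 3vw + w^2 + 3w.
  leading term uv^2: subtract (-1)·f_2 from -3uv^2 - 2uw^2 + v^3w^2 + v^2 + 3vw + w^2 + 3w → -2uw^2 - uw + v^3w^2 + v^2 + 3vw - 2v + w^2 - 2
  leading term uw^2: subtract (-w)·f_1 from -2uw^2 - uw + v^3w^2 + v^2 + 3vw - 2v + w^2 - 2 → v^3w^2 + v^2 + 2vw^3 + 3vw - 2v + w^2 + 2w - 2
  leading term v^3w^2: no divisor's leading term divides it; move v^3w^2 to the remainder.
  leading term v^2: no divisor's leading term divides it; move v^2 to the remainder.
  leading term vw^3: no divisor's leading term divides it; move 2vw^3 to the remainder.
  leading term vw: no divisor's leading term divides it; move 3vw to the remainder.
  leading term v: no divisor's leading term divides it; move -2v to the remainder.
  leading term w^2: no divisor's leading term divides it; move w^2 to the remainder.
  leading term w: no divisor's leading term divides it; move 2w to the remainder.
  leading term 1: no divisor's leading term divides it; move -2 to the remainder.
  remainder v^3w^2 + v^2 + 2vw^3 + 3vw - 2v + w^2 + 2w - 2 ≠ 0; add h_3 = v^3w^2 + v^2 + 2vw^3 + 3vw - 2v + w^2 + 2w - 2 to the basis.

The other S-polynomials (S(f_1,h_3), S(f_2,h_3)) all reduce to 0 modulo the current basis, so we have a Gröbner basis.
Inter-reduce: drop elements whose leading term is divisible by another's, tail-reduce, and make monic.
Reduced Gröbner basis: {uv^2 - u - 2vw^2 - 3v - w + 2, uw - 3u + vw^2 + 1, v^3w^2 + v^2 + 2vw^3 + 3vw - 2v + w^2 + 2w - 2}.
Label its elements g_1 = uv^2 - u - 2vw^2 - 3v - w + 2, g_2 = uw - 3u + vw^2 + 1, g_3 = v^3w^2 + v^2 + 2vw^3 + 3vw - 2v + w^2 + 2w - 2.

Reduce p = -2uv^3w^3 - 2uv^2w + 3uvw^4 + uvw^2 - 3uvw - 2uw^3 + 3uw^2 - 3uw + 3w + 2 modulo G:
  leading term uv^3w^3: subtract (-2vw^3)·g_1 from -2uv^3w^3 - 2uv^2w + 3uvw^4 + uvw^2 - 3uvw - 2uw^3 + 3uw^2 - 3uw + 3w + 2 → -2uv^2w + 3uvw^4 - 2uvw^3 + uvw^2 - 3uvw - 2uw^3 + 3uw^2 - 3uw + 3v^2w^5 + v^2w^3 - 2vw^4 - 3vw^3 + 3w + 2
  leading term uv^2w: subtract (-2w)·g_1 from -2uv^2w + 3uvw^4 - 2uvw^3 + uvw^2 - 3uvw - 2uw^3 + 3uw^2 - 3uw + 3v^2w^5 + v^2w^3 - 2vw^4 - 3vw^3 + 3w + 2 → 3uvw^4 - 2uvw^3 + uvw^2 - 3uvw - 2uw^3 + 3uw^2 + 2uw + 3v^2w^5 + v^2w^3 - 2vw^4 + vw - 2w^2 + 2
  leading term uvw^4: subtract (3vw^3)·g_2 from 3uvw^4 - 2uvw^3 + uvw^2 - 3uvw - 2uw^3 + 3uw^2 + 2uw + 3v^2w^5 + v^2w^3 - 2vw^4 + vw - 2w^2 + 2 → uvw^2 - 3uvw - 2uw^3 + 3uw^2 + 2uw + v^2w^3 - 2vw^4 - 3vw^3 + vw - 2w^2 + 2
  leading term uvw^2: subtract (vw)·g_2 from uvw^2 - 3uvw - 2uw^3 + 3uw^2 + 2uw + v^2w^3 - 2vw^4 - 3vw^3 + vw - 2w^2 + 2 → -2uw^3 + 3uw^2 + 2uw - 2vw^4 - 3vw^3 - 2w^2 + 2
  leading term uw^3: subtract (-2w^2)·g_2 from -2uw^3 + 3uw^2 + 2uw - 2vw^4 - 3vw^3 - 2w^2 + 2 → -3uw^2 + 2uw - 3vw^3 + 2
  leading term uw^2: subtract (-3w)·g_2 from -3uw^2 + 2uw - 3vw^3 + 2 → 3w + 2
  leading term w: no divisor's leading term divides it; move 3w to the remainder.
  leading term 1: no divisor's leading term divides it; move 2 to the remainder.
  normal form = 3w + 2.
The normal form is nonzero, so p ∉ I. Since p minus its normal form lies in I, I + (p) = I + (r) where r = 3w + 2; decide whether this ideal is the whole ring.
Run Buchberger on G together with r (pairs among the g_i already reduce to 0 since G is a Gröbner basis):
g_1 = uv^2 - u - 2vw^2 - 3v - w + 2, LT = uv^2.
g_2 = uw - 3u + vw^2 + 1, LT = uw.
g_3 = v^3w^2 + v^2 + 2vw^3 + 3vw - 2v + w^2 + 2w - 2, LT = v^3w^2.
r = 3w + 2, LT = w.

S(g_2,r): lcm = uw. S = u + vw^2 + 1.
  leading term u: no divisor's leading term divides it; move u to the remainder.
  leading term vw^2: subtract (-2vw)·r from vw^2 + 1 → -3vw + 1
  leading term vw: subtract (-v)·r from -3vw + 1 → 2v + 1
  leading term v: no divisor's leading term divides it; move 2v to the remainder.
  leading term 1: no divisor's leading term divides it; move 1 to the remainder.
  remainder u + 2v + 1 ≠ 0; add m_5 = u + 2v + 1 to the basis.

S(g_3,r): lcm = v^3w^2. S = -3v^3w + v^2 + 2vw^3 + 3vw - 2v + w^2 + 2w - 2.
  leading term v^3w: subtract (-v^3)·r from -3v^3w + v^2 + 2vw^3 + 3vw - 2v + w^2 + 2w - 2 → 2v^3 + v^2 + 2vw^3 + 3vw - 2v + w^2 + 2w - 2
  leading term v^3: no divisor's leading term divides it; move 2v^3 to the remainder.
  leading term v^2: no divisor's leading term divides it; move v^2 to the remainder.
  leading term vw^3: subtract (3vw^2)·r from 2vw^3 + 3vw - 2v + w^2 + 2w - 2 → vw^2 + 3vw - 2v + w^2 + 2w - 2
  leading term vw^2: subtract (-2vw)·r from vw^2 + 3vw - 2v + w^2 + 2w - 2 → -2v + w^2 + 2w - 2
  leading term v: no divisor's leading term divides it; move -2v to the remainder.
  leading term w^2: subtract (-2w)·r from w^2 + 2w - 2 → -w - 2
  leading term w: subtract (2)·r from -w - 2 → 1
  leading term 1: no divisor's leading term divides it; move 1 to the remainder.
  remainder 2v^3 + v^2 - 2v + 1 ≠ 0; add m_6 = 2v^3 + v^2 - 2v + 1 to the basis.

The other S-polynomials (S(g_1,g_2), S(g_1,g_3), S(g_1,r), S(g_2,g_3), S(g_1,m_5), S(g_2,m_5), S(g_3,m_5), S(r,m_5), S(g_1,m_6), S(g_2,m_6), S(g_3,m_6), S(r,m_6), S(m_5,m_6)) all reduce to 0 modulo the current basis, so we have a Gröbner basis.
Inter-reduce: drop elements whose leading term is divisible by another's, tail-reduce, and make monic.
Reduced Gröbner basis: {u + 2v + 1, v^3 - 3v^2 - v - 3, w + 3}.
The reduced Gröbner basis of I + (p) is {u + 2v + 1, v^3 - 3v^2 - v - 3, w + 3} ≠ {1}, a proper ideal, so the enlarged system stays consistent: p is independent of I, with normal form 3w + 2.

The remainder on division by a Gröbner basis is unique — it is the normal form.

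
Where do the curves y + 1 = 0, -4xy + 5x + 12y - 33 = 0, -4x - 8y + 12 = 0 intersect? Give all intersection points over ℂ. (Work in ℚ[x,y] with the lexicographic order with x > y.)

{(5, -1)}

Compute a lex Gröbner basis by Buchberger's algorithm.
f_1 = y + 1, LT = y.
f_2 = -4xy + 5x + 12y - 33, LT = xy.
f_3 = -4x - 8y + 12, LT = x.

The S-polynomials (S(f_1,f_2), S(f_1,f_3), S(f_2,f_3)) all reduce to 0 modulo the current basis, so we have a Gröbner basis.
Inter-reduce: drop elements whose leading term is divisible by another's, tail-reduce, and make monic.
Reduced Gröbner basis: {x - 5, y + 1}.

Elimination: the polynomial y + 1 lies in the elimination ideal for y, so y ∈ {-1}. For each such y, the remaining basis elements (now univariate) give the rest of the solution.
  y = -1: the earlier basis element becomes x - 5 = 0, giving x = 5 — point (5, -1).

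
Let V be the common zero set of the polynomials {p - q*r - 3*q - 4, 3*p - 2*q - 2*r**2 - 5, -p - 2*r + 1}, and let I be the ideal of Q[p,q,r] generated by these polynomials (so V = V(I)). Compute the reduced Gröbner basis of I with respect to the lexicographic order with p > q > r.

G = {p + 2*r - 1, q + r**2 + 3*r + 1, r**3 + 6*r**2 + 8*r}

f_1 = p - q*r - 3*q - 4, LT = p.
f_2 = 3*p - 2*q - 2*r**2 - 5, LT = p.
f_3 = -p - 2*r + 1, LT = p.

S(f_1,f_2): lcm = p. S = -q*r - 7/3*q + 2/3*r**2 - 7/3.
  reduce S modulo (f_1, f_2, f_3):
  remainder -q*r - 7/3*q + 2/3*r**2 - 7/3 ≠ 0; add g_4 = -q*r - 7/3*q + 2/3*r**2 - 7/3 to the basis.

S(f_1,f_3): lcm = p. S = -q*r - 3*q - 2*r - 3.
  reduce S modulo (f_1, f_2, f_3, g_4):
  remainder -2/3*q - 2/3*r**2 - 2*r - 2/3 ≠ 0; add g_5 = -2/3*q - 2/3*r**2 - 2*r - 2/3 to the basis.

S(g_4,g_5): lcm = q*r. S = 7/3*q - r**3 - 11/3*r**2 - r + 7/3.
  reduce S modulo (f_1, f_2, f_3, g_4, g_5):
  remainder -r**3 - 6*r**2 - 8*r ≠ 0; add g_6 = -r**3 - 6*r**2 - 8*r to the basis.

The other S-polynomials (S(f_2,f_3), S(f_1,g_4), S(f_2,g_4), S(f_3,g_4), S(f_1,g_5), S(f_2,g_5), S(f_3,g_5), S(f_1,g_6), S(f_2,g_6), S(f_3,g_6), S(g_4,g_6), S(g_5,g_6)) all reduce to 0 modulo the current basis, so we have a Gröbner basis.
Inter-reduce: drop elements whose leading term is divisible by another's, tail-reduce, and make monic.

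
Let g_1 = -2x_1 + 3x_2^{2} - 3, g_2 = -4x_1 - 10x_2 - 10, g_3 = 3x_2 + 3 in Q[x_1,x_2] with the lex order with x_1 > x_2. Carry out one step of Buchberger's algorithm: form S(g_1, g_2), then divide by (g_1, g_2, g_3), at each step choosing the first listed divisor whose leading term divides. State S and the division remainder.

lcm(LM(g_1), LM(g_2)) = x_1.
S = (lcm/LT(g_1))·g_1 − (lcm/LT(g_2))·g_2 = -\tfrac{3}{2}x_2^{2} - \tfrac{5}{2}x_2 - 1.
Reduce S modulo (g_1, g_2, g_3) in that order:
  leading term x_2^{2}: subtract (-\tfrac{1}{2}x_2)·g_3 from -\tfrac{3}{2}x_2^{2} - \tfrac{5}{2}x_2 - 1 → -x_2 - 1
  leading term x_2: subtract (-\tfrac{1}{3})·g_3 from -x_2 - 1 → 0
The remainder is 0, so this S-polynomial contributes no new basis element.
An S-polynomial is built so that the two leading terms cancel; whether anything survives reduction is exactly the Gröbner-basis criterion.

S(g_1, g_2) = -\tfrac{3}{2}x_2^{2} - \tfrac{5}{2}x_2 - 1; remainder on division = 0.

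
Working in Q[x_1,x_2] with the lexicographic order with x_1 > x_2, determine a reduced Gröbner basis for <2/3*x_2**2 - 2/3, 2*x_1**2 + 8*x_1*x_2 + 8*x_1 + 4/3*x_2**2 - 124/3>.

f_1 = 2/3*x_2**2 - 2/3, LT = x_2**2.
f_2 = 2*x_1**2 + 8*x_1*x_2 + 8*x_1 + 4/3*x_2**2 - 124/3, LT = x_1**2.

The S-polynomials (S(f_1,f_2)) all reduce to 0 modulo the current basis, so we have a Gröbner basis.

G = {x_1**2 + 4*x_1*x_2 + 4*x_1 - 20, x_2**2 - 1}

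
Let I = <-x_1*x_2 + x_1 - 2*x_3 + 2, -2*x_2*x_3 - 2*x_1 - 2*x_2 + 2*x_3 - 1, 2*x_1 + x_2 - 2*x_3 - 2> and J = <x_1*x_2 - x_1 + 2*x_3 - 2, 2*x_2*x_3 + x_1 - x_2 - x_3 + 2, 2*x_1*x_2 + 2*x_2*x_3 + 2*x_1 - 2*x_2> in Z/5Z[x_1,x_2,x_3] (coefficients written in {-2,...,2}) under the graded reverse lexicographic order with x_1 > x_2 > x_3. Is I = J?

Two ideals are equal iff their reduced Gröbner bases coincide (the reduced basis is unique for a fixed ordering).
Buchberger on the first generating set:
f_1 = -x_1*x_2 + x_1 - 2*x_3 + 2, LT = x_1*x_2.
f_2 = -2*x_2*x_3 - 2*x_1 - 2*x_2 + 2*x_3 - 1, LT = x_2*x_3.
f_3 = 2*x_1 + x_2 - 2*x_3 - 2, LT = x_1.

S(f_1,f_2): lcm = x_1*x_2*x_3. S = -x_1**2 - x_1*x_2 + 2*x_3**2 + 2*x_1 - 2*x_3.
  leading term x_1**2: subtract (2*x_1)·f_3 from -x_1**2 - x_1*x_2 + 2*x_3**2 + 2*x_1 - 2*x_3 → 2*x_1*x_2 - x_1*x_3 + 2*x_3**2 + x_1 - 2*x_3
  leading term x_1*x_2: subtract (-2)·f_1 from 2*x_1*x_2 - x_1*x_3 + 2*x_3**2 + x_1 - 2*x_3 → -x_1*x_3 + 2*x_3**2 - 2*x_1 - x_3 - 1
  leading term x_1*x_3: subtract (2*x_3)·f_3 from -x_1*x_3 + 2*x_3**2 - 2*x_1 - x_3 - 1 → -2*x_2*x_3 + x_3**2 - 2*x_1 - 2*x_3 - 1
  leading term x_2*x_3: subtract (1)·f_2 from -2*x_2*x_3 + x_3**2 - 2*x_1 - 2*x_3 - 1 → x_3**2 + 2*x_2 + x_3
  leading term x_3**2: no divisor's leading term divides it; move x_3**2 to the remainder.
  leading term x_2: no divisor's leading term divides it; move 2*x_2 to the remainder.
  leading term x_3: no divisor's leading term divides it; move x_3 to the remainder.
  remainder x_3**2 + 2*x_2 + x_3 ≠ 0; add g_4 = x_3**2 + 2*x_2 + x_3 to the basis.

S(f_1,f_3): lcm = x_1*x_2. S = 2*x_2**2 + x_2*x_3 - x_1 + x_2 + 2*x_3 - 2.
  leading term x_2**2: no divisor's leading term divides it; move 2*x_2**2 to the remainder.
  leading term x_2*x_3: subtract (2)·f_2 from x_2*x_3 - x_1 + x_2 + 2*x_3 - 2 → -2*x_1 - 2*x_3
  leading term x_1: subtract (-1)·f_3 from -2*x_1 - 2*x_3 → x_2 + x_3 - 2
  leading term x_2: no divisor's leading term divides it; move x_2 to the remainder.
  leading term x_3: no divisor's leading term divides it; move x_3 to the remainder.
  leading term 1: no divisor's leading term divides it; move -2 to the remainder.
  remainder 2*x_2**2 + x_2 + x_3 - 2 ≠ 0; add g_5 = 2*x_2**2 + x_2 + x_3 - 2 to the basis.

The other S-polynomials (S(f_2,f_3), S(f_1,g_4), S(f_2,g_4), S(f_3,g_4), S(f_1,g_5), S(f_2,g_5), S(f_3,g_5), S(g_4,g_5)) all reduce to 0 modulo the current basis, so we have a Gröbner basis.
Inter-reduce: drop elements whose leading term is divisible by another's, tail-reduce, and make monic.
Reduced Gröbner basis: {x_2**2 - 2*x_2 - 2*x_3 - 1, x_2*x_3 - 2*x_2 - 1, x_3**2 + 2*x_2 + x_3, x_1 - 2*x_2 - x_3 - 1}.

Buchberger on the second generating set:
h_1 = x_1*x_2 - x_1 + 2*x_3 - 2, LT = x_1*x_2.
h_2 = 2*x_2*x_3 + x_1 - x_2 - x_3 + 2, LT = x_2*x_3.
h_3 = 2*x_1*x_2 + 2*x_2*x_3 + 2*x_1 - 2*x_2, LT = x_1*x_2.

S(h_1,h_2): lcm = x_1*x_2*x_3. S = 2*x_1**2 - 2*x_1*x_2 + 2*x_1*x_3 + 2*x_3**2 - x_1 - 2*x_3.
  leading term x_1**2: no divisor's leading term divides it; move 2*x_1**2 to the remainder.
  leading term x_1*x_2: subtract (-2)·h_1 from -2*x_1*x_2 + 2*x_1*x_3 + 2*x_3**2 - x_1 - 2*x_3 → 2*x_1*x_3 + 2*x_3**2 + 2*x_1 + 2*x_3 + 1
  leading term x_1*x_3: no divisor's leading term divides it; move 2*x_1*x_3 to the remainder.
  leading term x_3**2: no divisor's leading term divides it; move 2*x_3**2 to the remainder.
  leading term x_1: no divisor's leading term divides it; move 2*x_1 to the remainder.
  leading term x_3: no divisor's leading term divides it; move 2*x_3 to the remainder.
  leading term 1: no divisor's leading term divides it; move 1 to the remainder.
  remainder 2*x_1**2 + 2*x_1*x_3 + 2*x_3**2 + 2*x_1 + 2*x_3 + 1 ≠ 0; add k_4 = 2*x_1**2 + 2*x_1*x_3 + 2*x_3**2 + 2*x_1 + 2*x_3 + 1 to the basis.

S(h_1,h_3): lcm = x_1*x_2. S = -x_2*x_3 - 2*x_1 + x_2 + 2*x_3 - 2.
  leading term x_2*x_3: subtract (2)·h_2 from -x_2*x_3 - 2*x_1 + x_2 + 2*x_3 - 2 → x_1 - 2*x_2 - x_3 - 1
  leading term x_1: no divisor's leading term divides it; move x_1 to the remainder.
  leading term x_2: no divisor's leading term divides it; move -2*x_2 to the remainder.
  leading term x_3: no divisor's leading term divides it; move -x_3 to the remainder.
  leading term 1: no divisor's leading term divides it; move -1 to the remainder.
  remainder x_1 - 2*x_2 - x_3 - 1 ≠ 0; add k_5 = x_1 - 2*x_2 - x_3 - 1 to the basis.

S(h_3,k_4): lcm = x_1**2*x_2. S = -x_2*x_3**2 + x_1**2 - 2*x_1*x_2 - x_2*x_3 + 2*x_2.
  leading term x_2*x_3**2: subtract (2*x_3)·h_2 from -x_2*x_3**2 + x_1**2 - 2*x_1*x_2 - x_2*x_3 + 2*x_2 → x_1**2 - 2*x_1*x_2 - 2*x_1*x_3 + x_2*x_3 + 2*x_3**2 + 2*x_2 + x_3
  leading term x_1**2: subtract (-2)·k_4 from x_1**2 - 2*x_1*x_2 - 2*x_1*x_3 + x_2*x_3 + 2*x_3**2 + 2*x_2 + x_3 → -2*x_1*x_2 + 2*x_1*x_3 + x_2*x_3 + x_3**2 - x_1 + 2*x_2 + 2
  leading term x_1*x_2: subtract (-2)·h_1 from -2*x_1*x_2 + 2*x_1*x_3 + x_2*x_3 + x_3**2 - x_1 + 2*x_2 + 2 → 2*x_1*x_3 + x_2*x_3 + x_3**2 + 2*x_1 + 2*x_2 - x_3 - 2
  leading term x_1*x_3: subtract (2*x_3)·k_5 from 2*x_1*x_3 + x_2*x_3 + x_3**2 + 2*x_1 + 2*x_2 - x_3 - 2 → -2*x_3**2 + 2*x_1 + 2*x_2 + x_3 - 2
  leading term x_3**2: no divisor's leading term divides it; move -2*x_3**2 to the remainder.
  leading term x_1: subtract (2)·k_5 from 2*x_1 + 2*x_2 + x_3 - 2 → x_2 - 2*x_3
  leading term x_2: no divisor's leading term divides it; move x_2 to the remainder.
  leading term x_3: no divisor's leading term divides it; move -2*x_3 to the remainder.
  remainder -2*x_3**2 + x_2 - 2*x_3 ≠ 0; add k_6 = -2*x_3**2 + x_2 - 2*x_3 to the basis.

S(h_1,k_5): lcm = x_1*x_2. S = 2*x_2**2 + x_2*x_3 - x_1 + x_2 + 2*x_3 - 2.
  leading term x_2**2: no divisor's leading term divides it; move 2*x_2**2 to the remainder.
  leading term x_2*x_3: subtract (-2)·h_2 from x_2*x_3 - x_1 + x_2 + 2*x_3 - 2 → x_1 - x_2 + 2
  leading term x_1: subtract (1)·k_5 from x_1 - x_2 + 2 → x_2 + x_3 - 2
  leading term x_2: no divisor's leading term divides it; move x_2 to the remainder.
  leading term x_3: no divisor's leading term divides it; move x_3 to the remainder.
  leading term 1: no divisor's leading term divides it; move -2 to the remainder.
  remainder 2*x_2**2 + x_2 + x_3 - 2 ≠ 0; add k_7 = 2*x_2**2 + x_2 + x_3 - 2 to the basis.

The other S-polynomials (S(h_2,h_3), S(h_1,k_4), S(h_2,k_4), S(h_2,k_5), S(h_3,k_5), S(k_4,k_5), S(h_1,k_6), S(h_2,k_6), S(h_3,k_6), S(k_4,k_6), S(k_5,k_6), S(h_1,k_7), S(h_2,k_7), S(h_3,k_7), S(k_4,k_7), S(k_5,k_7), S(k_6,k_7)) all reduce to 0 modulo the current basis, so we have a Gröbner basis.
Inter-reduce: drop elements whose leading term is divisible by another's, tail-reduce, and make monic.
Reduced Gröbner basis: {x_2**2 - 2*x_2 - 2*x_3 - 1, x_2*x_3 - 2*x_2 - 1, x_3**2 + 2*x_2 + x_3, x_1 - 2*x_2 - x_3 - 1}.

These coincide, so the ideals are equal.
The same test decides containment: I ⊆ J iff every generator of I reduces to 0 modulo a Gröbner basis of J.

Yes, the ideals are equal.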